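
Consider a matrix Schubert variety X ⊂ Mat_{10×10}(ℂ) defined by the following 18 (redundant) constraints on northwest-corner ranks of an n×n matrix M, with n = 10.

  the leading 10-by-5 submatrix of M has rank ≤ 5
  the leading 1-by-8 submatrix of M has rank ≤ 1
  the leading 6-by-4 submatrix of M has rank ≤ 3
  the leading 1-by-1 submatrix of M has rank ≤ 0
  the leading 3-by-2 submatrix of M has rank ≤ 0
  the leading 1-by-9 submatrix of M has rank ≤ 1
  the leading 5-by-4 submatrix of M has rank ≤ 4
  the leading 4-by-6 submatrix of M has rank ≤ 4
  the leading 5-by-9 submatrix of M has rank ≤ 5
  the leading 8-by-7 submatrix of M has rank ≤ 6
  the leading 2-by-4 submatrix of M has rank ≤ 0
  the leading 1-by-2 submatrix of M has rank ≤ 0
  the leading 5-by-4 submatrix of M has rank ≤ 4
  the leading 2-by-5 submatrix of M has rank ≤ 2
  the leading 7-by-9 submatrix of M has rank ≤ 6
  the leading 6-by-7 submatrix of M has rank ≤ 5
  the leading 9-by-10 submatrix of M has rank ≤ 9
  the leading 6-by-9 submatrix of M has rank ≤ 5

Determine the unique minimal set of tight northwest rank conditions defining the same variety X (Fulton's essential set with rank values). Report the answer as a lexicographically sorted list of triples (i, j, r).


Recovering R(i,j) via the rank-extension bound from the 18 conditions:

  row 1: 0 0 0 0 1 1 1 1 1 1
  row 2: 0 0 0 0 1 2 2 2 2 2
  row 3: 0 0 1 1 2 3 3 3 3 3
  row 4: 1 1 2 2 3 4 4 4 4 4
  row 5: 1 2 3 3 4 5 5 5 5 5
  row 6: 1 2 3 3 4 5 5 5 5 6
  row 7: 1 2 3 4 5 6 6 6 6 7
  row 8: 1 2 3 4 5 6 6 7 7 8
  row 9: 1 2 3 4 5 6 7 8 8 9
  row 10: 1 2 3 4 5 6 7 8 9 10

reading off 1-entries of Δ²R: w = (5, 6, 3, 1, 2, 10, 4, 8, 7, 9).

|D(w)|=15, |Ess(w)|=5:

[(2, 4, 0), (3, 2, 0), (6, 4, 3), (6, 9, 5), (8, 7, 6)]


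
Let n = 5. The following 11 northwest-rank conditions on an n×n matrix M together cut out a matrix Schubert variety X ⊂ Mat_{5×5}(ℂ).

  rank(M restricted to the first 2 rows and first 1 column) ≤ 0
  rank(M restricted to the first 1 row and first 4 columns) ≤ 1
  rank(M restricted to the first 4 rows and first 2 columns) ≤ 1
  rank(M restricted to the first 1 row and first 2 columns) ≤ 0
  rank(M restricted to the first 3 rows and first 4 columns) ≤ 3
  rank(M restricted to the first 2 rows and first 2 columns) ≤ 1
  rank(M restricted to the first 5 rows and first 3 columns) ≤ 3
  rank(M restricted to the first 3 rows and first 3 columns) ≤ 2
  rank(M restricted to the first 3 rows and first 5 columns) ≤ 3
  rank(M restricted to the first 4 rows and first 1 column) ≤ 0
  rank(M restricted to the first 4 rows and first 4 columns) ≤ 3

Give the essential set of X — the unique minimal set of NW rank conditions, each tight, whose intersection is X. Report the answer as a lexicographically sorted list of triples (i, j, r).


Computing R[i][j] = min implied NW-rank bound (n=5, 11 conditions):

  i=1: 0 | 0 | 1 | 1 | 1
  i=2: 0 | 1 | 2 | 2 | 2
  i=3: 0 | 1 | 2 | 3 | 3
  i=4: 0 | 1 | 2 | 3 | 4
  i=5: 1 | 2 | 3 | 4 | 5

second differences of R give the permutation w = (3, 2, 4, 5, 1).

2 SE-corners of the 5-cell Rothe diagram give Ess(w):

[(1, 2, 0), (4, 1, 0)]


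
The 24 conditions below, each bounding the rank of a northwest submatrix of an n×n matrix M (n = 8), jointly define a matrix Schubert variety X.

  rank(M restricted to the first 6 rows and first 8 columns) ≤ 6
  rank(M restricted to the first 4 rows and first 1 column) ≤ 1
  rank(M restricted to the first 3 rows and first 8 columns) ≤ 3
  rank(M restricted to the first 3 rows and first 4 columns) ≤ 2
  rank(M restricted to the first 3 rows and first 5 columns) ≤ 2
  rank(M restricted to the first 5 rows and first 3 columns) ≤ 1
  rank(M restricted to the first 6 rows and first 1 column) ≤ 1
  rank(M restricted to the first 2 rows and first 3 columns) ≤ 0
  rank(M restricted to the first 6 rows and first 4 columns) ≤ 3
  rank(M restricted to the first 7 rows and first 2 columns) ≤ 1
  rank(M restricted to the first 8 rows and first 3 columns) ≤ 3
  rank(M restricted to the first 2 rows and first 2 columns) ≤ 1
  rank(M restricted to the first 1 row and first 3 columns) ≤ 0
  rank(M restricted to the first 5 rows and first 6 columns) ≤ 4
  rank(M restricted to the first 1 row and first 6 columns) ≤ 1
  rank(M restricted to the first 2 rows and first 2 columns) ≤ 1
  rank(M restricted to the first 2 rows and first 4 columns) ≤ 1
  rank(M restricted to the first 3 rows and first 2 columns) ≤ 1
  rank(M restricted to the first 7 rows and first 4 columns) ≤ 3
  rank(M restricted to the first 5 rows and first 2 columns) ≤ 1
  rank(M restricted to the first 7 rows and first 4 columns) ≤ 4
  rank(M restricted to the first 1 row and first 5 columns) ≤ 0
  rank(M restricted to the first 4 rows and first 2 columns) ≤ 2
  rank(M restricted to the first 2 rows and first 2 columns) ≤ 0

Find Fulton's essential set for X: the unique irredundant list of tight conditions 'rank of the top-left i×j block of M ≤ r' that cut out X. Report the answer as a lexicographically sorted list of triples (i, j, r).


The tightest implied rank at each (i,j), from the 24 conditions:

  R[1]: 0 0 0 0 0 1 1 1
  R[2]: 0 0 0 1 1 2 2 2
  R[3]: 1 1 1 2 2 3 3 3
  R[4]: 1 1 1 2 3 4 4 4
  R[5]: 1 1 1 2 3 4 5 5
  R[6]: 1 1 2 3 4 5 6 6
  R[7]: 1 1 2 3 4 5 6 7
  R[8]: 1 2 3 4 5 6 7 8

so w = (6, 4, 1, 5, 7, 3, 8, 2).

Rothe diagram D(w) (14 cells), 4 SE-corners (essential conditions):

[(1, 5, 0), (2, 3, 0), (5, 3, 1), (7, 2, 1)]


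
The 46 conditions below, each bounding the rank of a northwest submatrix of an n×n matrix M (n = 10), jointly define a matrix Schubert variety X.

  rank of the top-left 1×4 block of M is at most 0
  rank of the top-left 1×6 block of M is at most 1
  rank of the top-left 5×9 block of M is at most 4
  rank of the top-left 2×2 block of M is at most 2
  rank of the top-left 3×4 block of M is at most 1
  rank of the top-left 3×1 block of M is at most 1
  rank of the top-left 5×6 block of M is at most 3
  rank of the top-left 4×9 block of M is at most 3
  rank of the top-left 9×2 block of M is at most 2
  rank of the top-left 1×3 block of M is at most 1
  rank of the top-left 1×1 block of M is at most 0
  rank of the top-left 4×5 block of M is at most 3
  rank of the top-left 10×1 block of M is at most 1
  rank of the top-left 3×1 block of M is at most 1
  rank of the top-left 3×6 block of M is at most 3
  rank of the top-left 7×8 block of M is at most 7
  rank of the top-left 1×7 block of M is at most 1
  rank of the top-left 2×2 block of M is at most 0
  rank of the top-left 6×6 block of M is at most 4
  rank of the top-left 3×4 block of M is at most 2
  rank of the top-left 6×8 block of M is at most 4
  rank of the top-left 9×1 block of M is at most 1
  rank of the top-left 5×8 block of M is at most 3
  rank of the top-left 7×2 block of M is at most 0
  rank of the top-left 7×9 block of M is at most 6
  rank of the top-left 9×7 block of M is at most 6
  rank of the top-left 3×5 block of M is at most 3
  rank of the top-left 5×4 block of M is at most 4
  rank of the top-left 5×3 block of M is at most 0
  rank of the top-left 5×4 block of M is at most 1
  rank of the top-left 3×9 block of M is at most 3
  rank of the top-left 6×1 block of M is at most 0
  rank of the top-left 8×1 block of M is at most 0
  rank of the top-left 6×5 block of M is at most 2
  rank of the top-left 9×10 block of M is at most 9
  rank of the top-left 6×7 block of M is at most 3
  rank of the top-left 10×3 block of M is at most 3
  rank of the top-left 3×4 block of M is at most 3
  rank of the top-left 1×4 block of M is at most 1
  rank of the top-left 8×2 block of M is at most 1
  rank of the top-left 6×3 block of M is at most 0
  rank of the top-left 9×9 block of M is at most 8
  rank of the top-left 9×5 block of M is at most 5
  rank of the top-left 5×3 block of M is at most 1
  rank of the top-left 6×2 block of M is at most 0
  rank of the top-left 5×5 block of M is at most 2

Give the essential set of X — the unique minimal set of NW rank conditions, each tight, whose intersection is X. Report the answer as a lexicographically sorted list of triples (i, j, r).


Propagating the 46 rank bounds to every northwest block:

  i=1: 0  0  0  0  1  1  1  1  1  1
  i=2: 0  0  0  1  2  2  2  2  2  2
  i=3: 0  0  0  1  2  3  3  3  3  3
  i=4: 0  0  0  1  2  3  3  3  3  4
  i=5: 0  0  0  1  2  3  3  3  4  5
  i=6: 0  0  0  1  2  3  3  4  5  6
  i=7: 0  0  1  2  3  4  4  5  6  7
  i=8: 0  1  2  3  4  5  5  6  7  8
  i=9: 1  2  3  4  5  6  6  7  8  9
  i=10: 1  2  3  4  5  6  7  8  9  10

second differences of R give the permutation w = (5, 4, 6, 10, 9, 8, 3, 2, 1, 7).

Rothe diagram D(w) (28 cells), 7 SE-corners (essential conditions):

[(1, 4, 0), (4, 9, 3), (5, 8, 3), (6, 3, 0), (6, 7, 3), (7, 2, 0), (8, 1, 0)]


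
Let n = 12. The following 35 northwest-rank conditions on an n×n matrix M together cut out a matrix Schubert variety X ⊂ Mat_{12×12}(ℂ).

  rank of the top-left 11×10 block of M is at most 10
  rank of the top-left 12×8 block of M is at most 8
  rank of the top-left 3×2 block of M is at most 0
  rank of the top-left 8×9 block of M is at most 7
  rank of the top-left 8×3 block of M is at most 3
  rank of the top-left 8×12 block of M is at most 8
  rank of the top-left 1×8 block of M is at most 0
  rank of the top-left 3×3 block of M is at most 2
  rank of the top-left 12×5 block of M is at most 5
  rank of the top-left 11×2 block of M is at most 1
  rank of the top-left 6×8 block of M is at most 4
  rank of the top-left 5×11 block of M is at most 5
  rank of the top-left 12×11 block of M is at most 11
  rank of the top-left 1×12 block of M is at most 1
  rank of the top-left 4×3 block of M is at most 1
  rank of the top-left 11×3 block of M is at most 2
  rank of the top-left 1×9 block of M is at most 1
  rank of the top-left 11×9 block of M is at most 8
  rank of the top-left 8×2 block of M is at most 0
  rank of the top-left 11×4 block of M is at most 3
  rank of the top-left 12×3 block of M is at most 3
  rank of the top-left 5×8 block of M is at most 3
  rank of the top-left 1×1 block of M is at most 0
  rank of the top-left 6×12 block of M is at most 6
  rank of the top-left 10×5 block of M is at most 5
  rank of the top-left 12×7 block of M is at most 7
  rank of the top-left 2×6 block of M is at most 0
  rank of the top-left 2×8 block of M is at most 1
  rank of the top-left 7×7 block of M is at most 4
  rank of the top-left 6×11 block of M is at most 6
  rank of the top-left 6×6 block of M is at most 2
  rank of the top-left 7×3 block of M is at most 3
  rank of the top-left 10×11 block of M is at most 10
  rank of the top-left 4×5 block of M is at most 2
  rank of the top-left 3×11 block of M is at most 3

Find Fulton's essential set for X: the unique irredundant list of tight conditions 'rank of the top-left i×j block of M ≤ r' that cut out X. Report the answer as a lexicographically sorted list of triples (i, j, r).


Rank table r_w(12×12) implied by the 35 constraints:

  row 1: 0  0  0  0  0  0  0  0  1  1  1  1
  row 2: 0  0  0  0  0  0  1  1  2  2  2  2
  row 3: 0  0  1  1  1  1  2  2  3  3  3  3
  row 4: 0  0  1  2  2  2  3  3  4  4  4  4
  row 5: 0  0  1  2  2  2  3  3  4  5  5  5
  row 6: 0  0  1  2  2  2  3  4  5  6  6  6
  row 7: 0  0  1  2  3  3  4  5  6  7  7  7
  row 8: 0  0  1  2  3  4  5  6  7  8  8  8
  row 9: 1  1  2  3  4  5  6  7  8  9  9  9
  row 10: 1  1  2  3  4  5  6  7  8  9  10  10
  row 11: 1  1  2  3  4  5  6  7  8  9  10  11
  row 12: 1  2  3  4  5  6  7  8  9  10  11  12

the unique w with this rank table is (9, 7, 3, 4, 10, 8, 5, 6, 1, 11, 12, 2).

|D(w)|=33, |Ess(w)|=6:

[(1, 8, 0), (2, 6, 0), (5, 8, 3), (6, 6, 2), (8, 2, 0), (11, 2, 1)]


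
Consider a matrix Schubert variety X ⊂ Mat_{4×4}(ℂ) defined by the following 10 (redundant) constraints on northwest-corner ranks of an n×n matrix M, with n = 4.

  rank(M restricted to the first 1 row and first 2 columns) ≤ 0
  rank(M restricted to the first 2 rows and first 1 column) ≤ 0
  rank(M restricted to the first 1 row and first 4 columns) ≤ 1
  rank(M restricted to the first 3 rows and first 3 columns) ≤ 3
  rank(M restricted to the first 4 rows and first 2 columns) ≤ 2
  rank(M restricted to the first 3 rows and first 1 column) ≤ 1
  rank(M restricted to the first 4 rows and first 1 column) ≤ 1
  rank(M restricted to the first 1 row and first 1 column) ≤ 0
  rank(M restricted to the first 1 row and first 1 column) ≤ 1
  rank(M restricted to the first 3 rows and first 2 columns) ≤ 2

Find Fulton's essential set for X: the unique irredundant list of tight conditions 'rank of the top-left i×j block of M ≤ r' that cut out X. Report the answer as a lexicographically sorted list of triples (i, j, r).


Propagating the 10 rank bounds to every northwest block:

  R[1]: 0  0  1  1
  R[2]: 0  1  2  2
  R[3]: 1  2  3  3
  R[4]: 1  2  3  4

the unique w with this rank table is (3, 2, 1, 4).

Rothe diagram D(w) (3 cells), 2 SE-corners (essential conditions):

[(1, 2, 0), (2, 1, 0)]


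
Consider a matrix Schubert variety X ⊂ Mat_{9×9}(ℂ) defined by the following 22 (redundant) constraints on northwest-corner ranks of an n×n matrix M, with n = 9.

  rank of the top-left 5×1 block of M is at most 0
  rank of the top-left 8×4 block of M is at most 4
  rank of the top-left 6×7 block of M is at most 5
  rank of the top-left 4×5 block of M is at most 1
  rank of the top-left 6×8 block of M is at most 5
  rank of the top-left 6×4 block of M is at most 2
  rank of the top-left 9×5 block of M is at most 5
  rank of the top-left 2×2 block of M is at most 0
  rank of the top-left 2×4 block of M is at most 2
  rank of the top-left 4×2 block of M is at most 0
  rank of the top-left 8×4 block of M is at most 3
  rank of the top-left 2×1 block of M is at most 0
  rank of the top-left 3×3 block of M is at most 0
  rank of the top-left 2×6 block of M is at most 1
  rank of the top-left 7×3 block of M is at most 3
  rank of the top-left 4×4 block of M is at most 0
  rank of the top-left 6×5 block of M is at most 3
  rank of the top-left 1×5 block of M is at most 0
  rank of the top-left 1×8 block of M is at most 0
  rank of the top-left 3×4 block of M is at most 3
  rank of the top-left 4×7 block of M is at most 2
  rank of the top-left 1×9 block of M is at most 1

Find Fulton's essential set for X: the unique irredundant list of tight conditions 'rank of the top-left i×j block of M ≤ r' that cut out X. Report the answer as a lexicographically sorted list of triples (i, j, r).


Computing R[i][j] = min implied NW-rank bound (n=9, 22 conditions):

  row 1: 0 | 0 | 0 | 0 | 0 | 0 | 0 | 0 | 1
  row 2: 0 | 0 | 0 | 0 | 1 | 1 | 1 | 1 | 2
  row 3: 0 | 0 | 0 | 0 | 1 | 2 | 2 | 2 | 3
  row 4: 0 | 0 | 0 | 0 | 1 | 2 | 2 | 3 | 4
  row 5: 0 | 1 | 1 | 1 | 2 | 3 | 3 | 4 | 5
  row 6: 1 | 2 | 2 | 2 | 3 | 4 | 4 | 5 | 6
  row 7: 1 | 2 | 3 | 3 | 4 | 5 | 5 | 6 | 7
  row 8: 1 | 2 | 3 | 3 | 4 | 5 | 6 | 7 | 8
  row 9: 1 | 2 | 3 | 4 | 5 | 6 | 7 | 8 | 9

second differences of R give the permutation w = (9, 5, 6, 8, 2, 1, 3, 7, 4).

5 SE-corners of the 23-cell Rothe diagram give Ess(w):

[(1, 8, 0), (4, 4, 0), (4, 7, 2), (5, 1, 0), (8, 4, 3)]


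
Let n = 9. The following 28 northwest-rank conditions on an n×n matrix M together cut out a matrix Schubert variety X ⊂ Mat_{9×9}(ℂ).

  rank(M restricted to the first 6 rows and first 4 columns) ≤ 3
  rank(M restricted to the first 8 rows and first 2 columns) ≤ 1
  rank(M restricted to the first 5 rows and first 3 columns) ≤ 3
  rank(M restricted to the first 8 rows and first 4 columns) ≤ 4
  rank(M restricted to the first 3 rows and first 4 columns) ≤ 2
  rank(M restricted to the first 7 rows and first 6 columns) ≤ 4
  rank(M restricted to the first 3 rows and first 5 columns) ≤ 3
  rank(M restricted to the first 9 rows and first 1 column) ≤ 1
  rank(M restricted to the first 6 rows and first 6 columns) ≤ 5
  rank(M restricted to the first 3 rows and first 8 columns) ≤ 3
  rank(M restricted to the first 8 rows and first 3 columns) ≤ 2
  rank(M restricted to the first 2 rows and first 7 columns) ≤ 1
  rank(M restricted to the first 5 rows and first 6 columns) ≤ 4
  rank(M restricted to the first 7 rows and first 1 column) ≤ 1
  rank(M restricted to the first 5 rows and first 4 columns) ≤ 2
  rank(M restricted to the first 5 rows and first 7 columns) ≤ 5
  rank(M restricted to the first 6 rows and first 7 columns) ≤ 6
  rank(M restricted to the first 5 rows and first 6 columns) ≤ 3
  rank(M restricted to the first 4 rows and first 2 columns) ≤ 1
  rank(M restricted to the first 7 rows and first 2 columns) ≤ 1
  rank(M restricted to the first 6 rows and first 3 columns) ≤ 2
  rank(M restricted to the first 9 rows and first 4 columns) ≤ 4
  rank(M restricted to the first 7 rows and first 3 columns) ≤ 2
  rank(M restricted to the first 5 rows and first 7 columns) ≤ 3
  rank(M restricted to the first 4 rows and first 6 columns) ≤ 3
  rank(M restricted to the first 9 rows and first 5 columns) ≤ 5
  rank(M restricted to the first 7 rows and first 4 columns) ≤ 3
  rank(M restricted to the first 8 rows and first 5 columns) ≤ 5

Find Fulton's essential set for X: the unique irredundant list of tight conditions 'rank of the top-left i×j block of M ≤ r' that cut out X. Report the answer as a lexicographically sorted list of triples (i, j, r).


Propagating the 28 rank bounds to every northwest block:

  1, 1, 1, 1, 1, 1, 1, 1, 1
  1, 1, 1, 1, 1, 1, 1, 2, 2
  1, 1, 2, 2, 2, 2, 2, 3, 3
  1, 1, 2, 2, 3, 3, 3, 4, 4
  1, 1, 2, 2, 3, 3, 3, 4, 5
  1, 1, 2, 3, 4, 4, 4, 5, 6
  1, 1, 2, 3, 4, 4, 5, 6, 7
  1, 1, 2, 3, 4, 5, 6, 7, 8
  1, 2, 3, 4, 5, 6, 7, 8, 9

hence w(1..9) = (1, 8, 3, 5, 9, 4, 7, 6, 2).

Fulton essential set (5 of the 17 Rothe cells):

[(2, 7, 1), (5, 4, 2), (5, 7, 3), (7, 6, 4), (8, 2, 1)]


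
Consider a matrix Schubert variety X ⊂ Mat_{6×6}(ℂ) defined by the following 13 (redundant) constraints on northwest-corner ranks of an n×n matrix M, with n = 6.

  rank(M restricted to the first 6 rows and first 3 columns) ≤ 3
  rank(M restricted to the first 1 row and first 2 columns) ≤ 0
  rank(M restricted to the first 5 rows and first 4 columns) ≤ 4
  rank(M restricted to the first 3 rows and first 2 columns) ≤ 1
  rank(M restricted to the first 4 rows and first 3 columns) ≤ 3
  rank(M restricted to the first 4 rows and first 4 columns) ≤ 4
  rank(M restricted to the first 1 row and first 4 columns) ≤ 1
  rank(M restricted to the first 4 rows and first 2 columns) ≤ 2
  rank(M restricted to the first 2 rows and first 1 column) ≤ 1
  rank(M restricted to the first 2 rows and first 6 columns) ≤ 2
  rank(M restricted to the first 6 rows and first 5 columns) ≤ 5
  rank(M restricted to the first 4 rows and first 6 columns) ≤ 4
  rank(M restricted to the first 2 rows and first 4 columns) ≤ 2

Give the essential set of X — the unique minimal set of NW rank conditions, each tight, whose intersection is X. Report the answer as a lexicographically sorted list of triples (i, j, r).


Rank table r_w(6×6) implied by the 13 constraints:

  0 | 0 | 1 | 1 | 1 | 1
  1 | 1 | 2 | 2 | 2 | 2
  1 | 1 | 2 | 3 | 3 | 3
  1 | 2 | 3 | 4 | 4 | 4
  1 | 2 | 3 | 4 | 5 | 5
  1 | 2 | 3 | 4 | 5 | 6

giving w = (3, 1, 4, 2, 5, 6) via Δ²R.

D(w) has 3 cells with 2 SE-corners; essential set:

[(1, 2, 0), (3, 2, 1)]


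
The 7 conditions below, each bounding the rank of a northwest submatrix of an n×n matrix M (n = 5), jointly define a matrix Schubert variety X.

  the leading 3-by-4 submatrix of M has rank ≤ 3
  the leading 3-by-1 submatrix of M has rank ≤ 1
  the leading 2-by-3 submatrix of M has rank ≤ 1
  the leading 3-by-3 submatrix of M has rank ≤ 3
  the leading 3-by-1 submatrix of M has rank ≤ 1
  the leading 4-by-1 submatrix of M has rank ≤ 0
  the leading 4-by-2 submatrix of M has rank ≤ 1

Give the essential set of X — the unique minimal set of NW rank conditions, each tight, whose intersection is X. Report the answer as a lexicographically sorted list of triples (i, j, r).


Recovering R(i,j) via the rank-extension bound from the 7 conditions:

  0 | 1 | 1 | 1 | 1
  0 | 1 | 1 | 2 | 2
  0 | 1 | 2 | 3 | 3
  0 | 1 | 2 | 3 | 4
  1 | 2 | 3 | 4 | 5

hence w(1..5) = (2, 4, 3, 5, 1).

ℓ(w)=5; the 2 essential cells (i,j,r):

[(2, 3, 1), (4, 1, 0)]


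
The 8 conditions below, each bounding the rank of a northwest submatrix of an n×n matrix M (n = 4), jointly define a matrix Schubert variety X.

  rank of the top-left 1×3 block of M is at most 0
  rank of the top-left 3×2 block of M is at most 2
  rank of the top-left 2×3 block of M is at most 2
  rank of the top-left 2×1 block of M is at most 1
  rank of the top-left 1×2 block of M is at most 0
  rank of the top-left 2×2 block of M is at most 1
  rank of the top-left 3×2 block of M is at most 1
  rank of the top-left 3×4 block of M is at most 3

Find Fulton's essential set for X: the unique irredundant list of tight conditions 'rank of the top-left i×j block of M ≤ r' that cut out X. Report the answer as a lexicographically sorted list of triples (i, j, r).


Propagating the 8 rank bounds to every northwest block:

  row 1: 0  0  0  1
  row 2: 1  1  1  2
  row 3: 1  1  2  3
  row 4: 1  2  3  4

reading off 1-entries of Δ²R: w = (4, 1, 3, 2).

|D(w)|=4, |Ess(w)|=2:

[(1, 3, 0), (3, 2, 1)]


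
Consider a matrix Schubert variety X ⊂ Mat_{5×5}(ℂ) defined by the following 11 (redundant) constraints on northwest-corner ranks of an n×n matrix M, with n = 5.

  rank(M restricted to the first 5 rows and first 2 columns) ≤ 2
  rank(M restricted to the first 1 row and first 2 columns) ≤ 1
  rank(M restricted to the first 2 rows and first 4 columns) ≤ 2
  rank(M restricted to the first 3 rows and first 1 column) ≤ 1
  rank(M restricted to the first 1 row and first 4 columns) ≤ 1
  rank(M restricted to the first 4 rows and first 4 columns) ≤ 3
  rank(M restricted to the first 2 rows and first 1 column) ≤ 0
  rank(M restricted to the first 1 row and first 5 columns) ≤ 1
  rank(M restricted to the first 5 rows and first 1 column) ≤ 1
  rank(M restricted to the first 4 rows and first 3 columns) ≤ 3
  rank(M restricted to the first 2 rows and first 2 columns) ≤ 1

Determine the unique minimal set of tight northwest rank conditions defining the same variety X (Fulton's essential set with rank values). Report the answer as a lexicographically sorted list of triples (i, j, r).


Propagating the 11 rank bounds to every northwest block:

  R[1]: 0, 1, 1, 1, 1
  R[2]: 0, 1, 2, 2, 2
  R[3]: 1, 2, 3, 3, 3
  R[4]: 1, 2, 3, 3, 4
  R[5]: 1, 2, 3, 4, 5

so w = (2, 3, 1, 5, 4).

Fulton essential set (2 of the 3 Rothe cells):

[(2, 1, 0), (4, 4, 3)]


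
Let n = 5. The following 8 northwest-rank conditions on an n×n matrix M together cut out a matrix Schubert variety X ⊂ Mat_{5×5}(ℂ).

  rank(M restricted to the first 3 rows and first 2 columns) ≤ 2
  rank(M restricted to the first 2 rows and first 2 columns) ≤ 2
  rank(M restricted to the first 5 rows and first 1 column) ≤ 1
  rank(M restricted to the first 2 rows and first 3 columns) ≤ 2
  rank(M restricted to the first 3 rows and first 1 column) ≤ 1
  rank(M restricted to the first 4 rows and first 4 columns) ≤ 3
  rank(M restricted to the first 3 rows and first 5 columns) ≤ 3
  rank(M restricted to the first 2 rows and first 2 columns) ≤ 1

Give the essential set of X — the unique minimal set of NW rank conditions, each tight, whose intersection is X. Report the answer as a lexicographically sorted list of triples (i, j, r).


The tightest implied rank at each (i,j), from the 8 conditions:

  1  1  1  1  1
  1  1  2  2  2
  1  2  3  3  3
  1  2  3  3  4
  1  2  3  4  5

giving w = (1, 3, 2, 5, 4) via Δ²R.

D(w) has 2 cells with 2 SE-corners; essential set:

[(2, 2, 1), (4, 4, 3)]


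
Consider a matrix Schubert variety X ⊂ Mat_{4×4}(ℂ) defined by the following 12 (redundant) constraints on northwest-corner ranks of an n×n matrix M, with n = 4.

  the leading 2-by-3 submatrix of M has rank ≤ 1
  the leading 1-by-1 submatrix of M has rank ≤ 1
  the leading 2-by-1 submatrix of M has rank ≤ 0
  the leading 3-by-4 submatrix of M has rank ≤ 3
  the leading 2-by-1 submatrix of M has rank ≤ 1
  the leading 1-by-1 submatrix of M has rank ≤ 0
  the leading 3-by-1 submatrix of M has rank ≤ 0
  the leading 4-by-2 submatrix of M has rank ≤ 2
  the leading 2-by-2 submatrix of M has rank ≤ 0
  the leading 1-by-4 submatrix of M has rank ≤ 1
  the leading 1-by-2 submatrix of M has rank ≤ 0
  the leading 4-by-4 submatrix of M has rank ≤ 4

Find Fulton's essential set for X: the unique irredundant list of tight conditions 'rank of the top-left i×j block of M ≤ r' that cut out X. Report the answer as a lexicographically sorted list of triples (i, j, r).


Reconstructing r_w from the 12 given conditions:

  0 | 0 | 1 | 1
  0 | 0 | 1 | 2
  0 | 1 | 2 | 3
  1 | 2 | 3 | 4

giving w = (3, 4, 2, 1) via Δ²R.

Rothe diagram D(w) (5 cells), 2 SE-corners (essential conditions):

[(2, 2, 0), (3, 1, 0)]


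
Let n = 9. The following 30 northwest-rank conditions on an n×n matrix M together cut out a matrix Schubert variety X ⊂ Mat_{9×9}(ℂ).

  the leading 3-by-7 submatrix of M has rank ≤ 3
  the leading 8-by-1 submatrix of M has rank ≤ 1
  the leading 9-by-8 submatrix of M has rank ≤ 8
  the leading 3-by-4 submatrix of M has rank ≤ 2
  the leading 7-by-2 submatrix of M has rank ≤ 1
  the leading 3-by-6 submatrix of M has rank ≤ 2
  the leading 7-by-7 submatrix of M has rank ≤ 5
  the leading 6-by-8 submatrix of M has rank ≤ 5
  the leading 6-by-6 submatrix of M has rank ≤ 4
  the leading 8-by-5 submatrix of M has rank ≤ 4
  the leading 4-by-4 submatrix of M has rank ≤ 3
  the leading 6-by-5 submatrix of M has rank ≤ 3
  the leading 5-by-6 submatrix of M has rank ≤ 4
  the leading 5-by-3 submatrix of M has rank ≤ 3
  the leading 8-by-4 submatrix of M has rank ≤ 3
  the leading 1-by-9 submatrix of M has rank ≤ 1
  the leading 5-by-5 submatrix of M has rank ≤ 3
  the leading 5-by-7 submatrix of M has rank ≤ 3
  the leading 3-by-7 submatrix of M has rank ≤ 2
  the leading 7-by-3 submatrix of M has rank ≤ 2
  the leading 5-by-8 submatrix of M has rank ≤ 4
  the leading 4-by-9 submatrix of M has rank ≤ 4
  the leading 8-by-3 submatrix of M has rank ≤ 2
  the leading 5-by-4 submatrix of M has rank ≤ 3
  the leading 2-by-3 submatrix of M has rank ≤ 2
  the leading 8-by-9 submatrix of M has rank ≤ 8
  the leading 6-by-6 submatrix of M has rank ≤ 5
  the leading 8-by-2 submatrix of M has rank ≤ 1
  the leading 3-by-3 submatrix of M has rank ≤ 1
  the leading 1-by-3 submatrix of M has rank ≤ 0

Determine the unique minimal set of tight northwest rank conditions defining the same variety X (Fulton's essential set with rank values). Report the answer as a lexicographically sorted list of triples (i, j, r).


Rank table r_w(9×9) implied by the 30 constraints:

  i=1: 0  0  0  1  1  1  1  1  1
  i=2: 1  1  1  2  2  2  2  2  2
  i=3: 1  1  1  2  2  2  2  3  3
  i=4: 1  1  2  3  3  3  3  4  4
  i=5: 1  1  2  3  3  3  3  4  5
  i=6: 1  1  2  3  3  4  4  5  6
  i=7: 1  1  2  3  4  5  5  6  7
  i=8: 1  1  2  3  4  5  6  7  8
  i=9: 1  2  3  4  5  6  7  8  9

the unique w with this rank table is (4, 1, 8, 3, 9, 6, 5, 7, 2).

ℓ(w)=17; the 6 essential cells (i,j,r):

[(1, 3, 0), (3, 3, 1), (3, 7, 2), (5, 7, 3), (6, 5, 3), (8, 2, 1)]


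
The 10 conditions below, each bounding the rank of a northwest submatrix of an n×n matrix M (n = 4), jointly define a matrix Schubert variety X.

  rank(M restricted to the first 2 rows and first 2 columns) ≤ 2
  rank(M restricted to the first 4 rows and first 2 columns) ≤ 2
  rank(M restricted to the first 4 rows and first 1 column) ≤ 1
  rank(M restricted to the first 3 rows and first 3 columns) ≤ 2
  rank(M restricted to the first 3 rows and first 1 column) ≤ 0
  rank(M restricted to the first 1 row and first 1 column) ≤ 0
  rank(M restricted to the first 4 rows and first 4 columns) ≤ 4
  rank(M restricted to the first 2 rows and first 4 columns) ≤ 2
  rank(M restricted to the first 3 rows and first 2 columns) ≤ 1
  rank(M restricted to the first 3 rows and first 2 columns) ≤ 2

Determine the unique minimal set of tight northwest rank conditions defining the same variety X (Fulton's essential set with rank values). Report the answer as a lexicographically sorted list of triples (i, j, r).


Propagating the 10 rank bounds to every northwest block:

  0  1  1  1
  0  1  2  2
  0  1  2  3
  1  2  3  4

reading off 1-entries of Δ²R: w = (2, 3, 4, 1).

Rothe diagram D(w) (3 cells), 1 SE-corner (essential condition):

[(3, 1, 0)]


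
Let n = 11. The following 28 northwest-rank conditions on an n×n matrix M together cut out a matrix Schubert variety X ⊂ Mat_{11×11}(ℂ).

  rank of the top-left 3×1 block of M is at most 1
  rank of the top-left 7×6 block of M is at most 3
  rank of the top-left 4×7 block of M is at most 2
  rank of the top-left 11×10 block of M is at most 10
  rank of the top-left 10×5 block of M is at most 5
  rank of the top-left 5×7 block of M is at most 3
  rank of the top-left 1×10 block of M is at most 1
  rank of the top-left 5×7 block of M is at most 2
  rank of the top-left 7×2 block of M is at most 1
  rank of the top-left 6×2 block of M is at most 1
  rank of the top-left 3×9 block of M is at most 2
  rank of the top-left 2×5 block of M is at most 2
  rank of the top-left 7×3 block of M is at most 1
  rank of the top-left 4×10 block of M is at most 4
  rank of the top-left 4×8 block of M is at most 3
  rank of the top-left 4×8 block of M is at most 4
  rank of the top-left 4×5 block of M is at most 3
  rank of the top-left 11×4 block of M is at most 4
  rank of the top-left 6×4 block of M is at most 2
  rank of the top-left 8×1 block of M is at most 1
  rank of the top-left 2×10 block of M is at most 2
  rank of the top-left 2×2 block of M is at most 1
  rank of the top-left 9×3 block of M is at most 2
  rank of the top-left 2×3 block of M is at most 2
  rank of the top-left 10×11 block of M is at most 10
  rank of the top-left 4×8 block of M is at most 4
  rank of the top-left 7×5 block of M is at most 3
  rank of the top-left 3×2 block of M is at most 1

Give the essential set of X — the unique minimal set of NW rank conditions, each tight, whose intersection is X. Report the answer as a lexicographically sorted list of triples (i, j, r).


Propagating the 28 rank bounds to every northwest block:

  R[1]: 1  1  1  1  1  1  1  1  1  1  1
  R[2]: 1  1  1  2  2  2  2  2  2  2  2
  R[3]: 1  1  1  2  2  2  2  2  2  3  3
  R[4]: 1  1  1  2  2  2  2  3  3  4  4
  R[5]: 1  1  1  2  2  2  2  3  4  5  5
  R[6]: 1  1  1  2  3  3  3  4  5  6  6
  R[7]: 1  1  1  2  3  3  4  5  6  7  7
  R[8]: 1  2  2  3  4  4  5  6  7  8  8
  R[9]: 1  2  2  3  4  5  6  7  8  9  9
  R[10]: 1  2  3  4  5  6  7  8  9  10  10
  R[11]: 1  2  3  4  5  6  7  8  9  10  11

reading off 1-entries of Δ²R: w = (1, 4, 10, 8, 9, 5, 7, 2, 6, 3, 11).

D(w) has 25 cells with 5 SE-corners; essential set:

[(3, 9, 2), (5, 7, 2), (7, 3, 1), (7, 6, 3), (9, 3, 2)]


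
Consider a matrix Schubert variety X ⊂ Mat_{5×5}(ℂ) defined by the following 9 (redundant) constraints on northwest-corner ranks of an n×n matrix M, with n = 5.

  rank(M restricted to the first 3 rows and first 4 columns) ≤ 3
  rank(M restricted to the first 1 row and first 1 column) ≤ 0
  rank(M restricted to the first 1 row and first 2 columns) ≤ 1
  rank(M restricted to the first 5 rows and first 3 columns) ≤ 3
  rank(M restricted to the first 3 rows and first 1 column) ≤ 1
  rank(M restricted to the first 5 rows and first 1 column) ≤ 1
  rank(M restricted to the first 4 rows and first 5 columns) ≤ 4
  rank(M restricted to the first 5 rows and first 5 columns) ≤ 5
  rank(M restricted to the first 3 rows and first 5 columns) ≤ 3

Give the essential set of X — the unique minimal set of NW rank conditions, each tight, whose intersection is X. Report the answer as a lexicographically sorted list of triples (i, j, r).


Computing R[i][j] = min implied NW-rank bound (n=5, 9 conditions):

  row 1: 0, 1, 1, 1, 1
  row 2: 1, 2, 2, 2, 2
  row 3: 1, 2, 3, 3, 3
  row 4: 1, 2, 3, 4, 4
  row 5: 1, 2, 3, 4, 5

giving w = (2, 1, 3, 4, 5) via Δ²R.

1 SE-corner of the 1-cell Rothe diagram gives Ess(w):

[(1, 1, 0)]


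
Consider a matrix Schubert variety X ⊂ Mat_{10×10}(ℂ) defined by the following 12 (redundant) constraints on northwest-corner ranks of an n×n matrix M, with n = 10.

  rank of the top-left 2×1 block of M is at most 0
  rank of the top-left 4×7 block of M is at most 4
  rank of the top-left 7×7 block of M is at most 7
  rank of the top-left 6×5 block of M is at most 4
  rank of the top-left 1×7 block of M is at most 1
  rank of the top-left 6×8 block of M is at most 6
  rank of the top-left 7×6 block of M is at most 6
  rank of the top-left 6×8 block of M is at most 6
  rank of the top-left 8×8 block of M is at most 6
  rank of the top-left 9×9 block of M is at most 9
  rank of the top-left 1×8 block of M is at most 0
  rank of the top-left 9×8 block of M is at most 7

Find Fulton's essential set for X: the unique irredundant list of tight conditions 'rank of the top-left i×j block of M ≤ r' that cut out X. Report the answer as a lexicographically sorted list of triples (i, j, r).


Recovering R(i,j) via the rank-extension bound from the 12 conditions:

  R[1]: 0, 0, 0, 0, 0, 0, 0, 0, 1, 1
  R[2]: 0, 1, 1, 1, 1, 1, 1, 1, 2, 2
  R[3]: 1, 2, 2, 2, 2, 2, 2, 2, 3, 3
  R[4]: 1, 2, 3, 3, 3, 3, 3, 3, 4, 4
  R[5]: 1, 2, 3, 4, 4, 4, 4, 4, 5, 5
  R[6]: 1, 2, 3, 4, 4, 5, 5, 5, 6, 6
  R[7]: 1, 2, 3, 4, 5, 6, 6, 6, 7, 7
  R[8]: 1, 2, 3, 4, 5, 6, 6, 6, 7, 8
  R[9]: 1, 2, 3, 4, 5, 6, 7, 7, 8, 9
  R[10]: 1, 2, 3, 4, 5, 6, 7, 8, 9, 10

giving w = (9, 2, 1, 3, 4, 6, 5, 10, 7, 8) via Δ²R.

D(w) has 12 cells with 4 SE-corners; essential set:

[(1, 8, 0), (2, 1, 0), (6, 5, 4), (8, 8, 6)]


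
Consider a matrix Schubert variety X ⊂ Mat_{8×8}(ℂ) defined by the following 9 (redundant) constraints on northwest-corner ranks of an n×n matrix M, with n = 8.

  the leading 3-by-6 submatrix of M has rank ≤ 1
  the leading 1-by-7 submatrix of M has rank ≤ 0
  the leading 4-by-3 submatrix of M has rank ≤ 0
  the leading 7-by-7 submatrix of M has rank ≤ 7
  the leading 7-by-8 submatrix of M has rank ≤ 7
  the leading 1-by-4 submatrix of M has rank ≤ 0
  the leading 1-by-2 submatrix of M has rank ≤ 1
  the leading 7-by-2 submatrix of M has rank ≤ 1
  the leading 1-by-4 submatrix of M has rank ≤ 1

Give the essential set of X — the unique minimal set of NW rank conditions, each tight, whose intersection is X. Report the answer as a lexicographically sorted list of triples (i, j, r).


Computing R[i][j] = min implied NW-rank bound (n=8, 9 conditions):

  0, 0, 0, 0, 0, 0, 0, 1
  0, 0, 0, 1, 1, 1, 1, 2
  0, 0, 0, 1, 1, 1, 2, 3
  0, 0, 0, 1, 2, 2, 3, 4
  1, 1, 1, 2, 3, 3, 4, 5
  1, 1, 2, 3, 4, 4, 5, 6
  1, 1, 2, 3, 4, 5, 6, 7
  1, 2, 3, 4, 5, 6, 7, 8

hence w(1..8) = (8, 4, 7, 5, 1, 3, 6, 2).

|D(w)|=20, |Ess(w)|=4:

[(1, 7, 0), (3, 6, 1), (4, 3, 0), (7, 2, 1)]


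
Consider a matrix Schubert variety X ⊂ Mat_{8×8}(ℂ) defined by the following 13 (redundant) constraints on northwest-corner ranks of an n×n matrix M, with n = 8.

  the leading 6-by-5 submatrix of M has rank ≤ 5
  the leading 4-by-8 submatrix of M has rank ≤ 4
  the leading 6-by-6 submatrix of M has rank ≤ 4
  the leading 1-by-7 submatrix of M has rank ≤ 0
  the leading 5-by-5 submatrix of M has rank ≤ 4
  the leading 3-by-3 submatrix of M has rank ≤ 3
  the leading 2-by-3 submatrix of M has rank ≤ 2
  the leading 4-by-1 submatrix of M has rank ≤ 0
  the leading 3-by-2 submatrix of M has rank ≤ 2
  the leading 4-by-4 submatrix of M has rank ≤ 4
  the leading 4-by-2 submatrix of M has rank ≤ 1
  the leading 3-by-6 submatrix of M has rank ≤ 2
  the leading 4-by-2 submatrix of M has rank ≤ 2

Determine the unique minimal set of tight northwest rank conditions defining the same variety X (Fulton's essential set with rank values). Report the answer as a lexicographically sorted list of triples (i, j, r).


Recovering R(i,j) via the rank-extension bound from the 13 conditions:

  i=1: 0, 0, 0, 0, 0, 0, 0, 1
  i=2: 0, 1, 1, 1, 1, 1, 1, 2
  i=3: 0, 1, 2, 2, 2, 2, 2, 3
  i=4: 0, 1, 2, 3, 3, 3, 3, 4
  i=5: 1, 2, 3, 4, 4, 4, 4, 5
  i=6: 1, 2, 3, 4, 4, 4, 5, 6
  i=7: 1, 2, 3, 4, 5, 5, 6, 7
  i=8: 1, 2, 3, 4, 5, 6, 7, 8

reading off 1-entries of Δ²R: w = (8, 2, 3, 4, 1, 7, 5, 6).

ℓ(w)=12; the 3 essential cells (i,j,r):

[(1, 7, 0), (4, 1, 0), (6, 6, 4)]


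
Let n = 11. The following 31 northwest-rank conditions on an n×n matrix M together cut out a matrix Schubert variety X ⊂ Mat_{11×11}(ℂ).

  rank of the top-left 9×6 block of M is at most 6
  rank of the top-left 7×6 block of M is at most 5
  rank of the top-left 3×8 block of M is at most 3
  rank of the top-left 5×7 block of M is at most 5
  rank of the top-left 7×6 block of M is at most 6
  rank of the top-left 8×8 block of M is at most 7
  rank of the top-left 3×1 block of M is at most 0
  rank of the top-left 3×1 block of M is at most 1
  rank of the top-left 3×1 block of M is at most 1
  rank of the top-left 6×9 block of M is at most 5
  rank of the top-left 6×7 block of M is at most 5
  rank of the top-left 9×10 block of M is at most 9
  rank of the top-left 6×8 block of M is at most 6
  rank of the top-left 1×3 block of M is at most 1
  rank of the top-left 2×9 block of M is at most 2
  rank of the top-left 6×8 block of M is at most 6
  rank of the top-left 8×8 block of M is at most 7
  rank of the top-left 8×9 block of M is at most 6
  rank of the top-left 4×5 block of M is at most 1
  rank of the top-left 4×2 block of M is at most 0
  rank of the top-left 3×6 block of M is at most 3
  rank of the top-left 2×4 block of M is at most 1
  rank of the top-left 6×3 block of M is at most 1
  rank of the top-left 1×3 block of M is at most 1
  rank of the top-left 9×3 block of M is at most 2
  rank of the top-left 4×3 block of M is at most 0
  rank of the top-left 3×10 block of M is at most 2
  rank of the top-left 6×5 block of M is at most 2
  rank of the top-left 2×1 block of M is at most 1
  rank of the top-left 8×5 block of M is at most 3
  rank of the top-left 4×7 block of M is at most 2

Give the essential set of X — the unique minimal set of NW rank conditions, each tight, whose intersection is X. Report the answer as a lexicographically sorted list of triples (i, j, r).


The tightest implied rank at each (i,j), from the 31 conditions:

  row 1: 0 0 0 1 1 1 1 1 1 1 1
  row 2: 0 0 0 1 1 2 2 2 2 2 2
  row 3: 0 0 0 1 1 2 2 2 2 2 3
  row 4: 0 0 0 1 1 2 2 3 3 3 4
  row 5: 1 1 1 2 2 3 3 4 4 4 5
  row 6: 1 1 1 2 2 3 4 5 5 5 6
  row 7: 1 2 2 3 3 4 5 6 6 6 7
  row 8: 1 2 2 3 3 4 5 6 6 7 8
  row 9: 1 2 2 3 4 5 6 7 7 8 9
  row 10: 1 2 3 4 5 6 7 8 8 9 10
  row 11: 1 2 3 4 5 6 7 8 9 10 11

second differences of R give the permutation w = (4, 6, 11, 8, 1, 7, 2, 10, 5, 3, 9).

|D(w)|=27, |Ess(w)|=9:

[(3, 10, 2), (4, 3, 0), (4, 5, 1), (4, 7, 2), (6, 3, 1), (6, 5, 2), (8, 5, 3), (8, 9, 6), (9, 3, 2)]


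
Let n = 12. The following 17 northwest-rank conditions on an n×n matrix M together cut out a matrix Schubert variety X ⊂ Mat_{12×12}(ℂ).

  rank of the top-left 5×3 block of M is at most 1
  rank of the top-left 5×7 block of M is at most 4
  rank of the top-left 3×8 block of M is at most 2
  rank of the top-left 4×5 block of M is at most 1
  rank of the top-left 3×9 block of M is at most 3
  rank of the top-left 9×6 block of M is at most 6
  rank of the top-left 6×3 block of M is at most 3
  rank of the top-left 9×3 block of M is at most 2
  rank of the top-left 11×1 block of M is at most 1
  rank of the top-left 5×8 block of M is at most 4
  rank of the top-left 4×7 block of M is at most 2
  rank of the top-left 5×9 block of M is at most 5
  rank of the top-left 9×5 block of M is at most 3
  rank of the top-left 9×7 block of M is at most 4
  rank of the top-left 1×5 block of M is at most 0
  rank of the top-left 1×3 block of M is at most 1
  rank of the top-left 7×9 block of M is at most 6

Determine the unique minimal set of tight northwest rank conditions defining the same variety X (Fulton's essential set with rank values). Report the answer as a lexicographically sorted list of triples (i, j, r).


Recovering R(i,j) via the rank-extension bound from the 17 conditions:

  R[1]: 0 0 0 0 0 1 1 1 1 1 1 1
  R[2]: 1 1 1 1 1 2 2 2 2 2 2 2
  R[3]: 1 1 1 1 1 2 2 2 3 3 3 3
  R[4]: 1 1 1 1 1 2 2 3 4 4 4 4
  R[5]: 1 1 1 2 2 3 3 4 5 5 5 5
  R[6]: 1 2 2 3 3 4 4 5 6 6 6 6
  R[7]: 1 2 2 3 3 4 4 5 6 7 7 7
  R[8]: 1 2 2 3 3 4 4 5 6 7 8 8
  R[9]: 1 2 2 3 3 4 4 5 6 7 8 9
  R[10]: 1 2 3 4 4 5 5 6 7 8 9 10
  R[11]: 1 2 3 4 5 6 6 7 8 9 10 11
  R[12]: 1 2 3 4 5 6 7 8 9 10 11 12

hence w(1..12) = (6, 1, 9, 8, 4, 2, 10, 11, 12, 3, 5, 7).

Fulton essential set (8 of the 27 Rothe cells):

[(1, 5, 0), (3, 8, 2), (4, 5, 1), (4, 7, 2), (5, 3, 1), (9, 3, 2), (9, 5, 3), (9, 7, 4)]
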